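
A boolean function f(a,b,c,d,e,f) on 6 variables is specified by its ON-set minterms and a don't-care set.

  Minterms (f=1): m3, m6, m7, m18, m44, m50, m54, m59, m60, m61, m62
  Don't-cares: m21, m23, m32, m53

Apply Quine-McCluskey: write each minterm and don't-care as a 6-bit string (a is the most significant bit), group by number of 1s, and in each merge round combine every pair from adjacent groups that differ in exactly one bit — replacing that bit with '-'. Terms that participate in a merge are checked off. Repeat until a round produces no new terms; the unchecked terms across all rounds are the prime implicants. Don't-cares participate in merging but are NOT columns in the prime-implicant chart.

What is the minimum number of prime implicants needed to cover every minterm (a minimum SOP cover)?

[col 0] 000011*, 000110*, 000111*, 010010*, 010101*, 010111*, 100000, 101100*, 110010*, 110101*, 110110*, 111011, 111100*, 111101*, 111110*
[col 1] -10010, -10101, 0-0111, 000-11, 00011-, 0101-1, 1-1100, 11-101, 11-110, 110-10, 1111-0, 11110-
Prime implicants: -10010, -10101, 0-0111, 000-11, 00011-, 0101-1, 1-1100, 100000, 11-101, 11-110, 110-10, 111011, 1111-0, 11110-
PI chart (minterm → PIs covering it):
  3 | 000-11  (sole → essential)
  6 | 00011-  (sole → essential)
  7 | 0-0111,000-11,00011-
  18 | -10010  (sole → essential)
  44 | 1-1100  (sole → essential)
  50 | -10010,110-10
  54 | 11-110,110-10
  59 | 111011  (sole → essential)
  60 | 1-1100,1111-0,11110-
  61 | 11-101,11110-
  62 | 11-110,1111-0
Essential prime implicants: -10010, 000-11, 00011-, 1-1100, 111011
Petrick residual → 11-101, 11-110
Minimum SOP uses 7 PIs: bc'd'ef' + a'b'c'ef + a'b'c'de + acde'f' + abde'f + abdef' + abcd'ef

7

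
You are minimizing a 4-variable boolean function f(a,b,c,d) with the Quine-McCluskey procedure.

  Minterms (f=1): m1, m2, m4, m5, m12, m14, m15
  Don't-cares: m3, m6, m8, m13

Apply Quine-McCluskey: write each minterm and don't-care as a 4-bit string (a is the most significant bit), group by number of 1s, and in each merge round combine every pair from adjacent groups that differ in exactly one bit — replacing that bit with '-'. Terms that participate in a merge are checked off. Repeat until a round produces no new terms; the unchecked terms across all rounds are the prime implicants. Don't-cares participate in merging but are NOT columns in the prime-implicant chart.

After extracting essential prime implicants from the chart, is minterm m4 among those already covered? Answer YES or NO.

NO

size-2^0 implicants → 0001(✓)  0010(✓)  0011(✓)  0100(✓)  0101(✓)  0110(✓)  1000(✓)  1100(✓)  1101(✓)  1110(✓)  1111(✓)
size-2^1 implicants → -100(✓)  -101(✓)  -110(✓)  0-01  0-10  00-1  001-  01-0(✓)  010-(✓)  1-00  11-0(✓)  11-1(✓)  110-(✓)  111-(✓)
size-2^2 implicants → -1-0  -10-  11--
Unchecked terms (primes): -1-0, -10-, 0-01, 0-10, 00-1, 001-, 1-00, 11--
Minterm coverage:
  m1 ⊆ 0-01,00-1
  m2 ⊆ 0-10,001-
  m4 ⊆ -1-0,-10-
  m5 ⊆ -10-,0-01
  m12 ⊆ -1-0,-10-,1-00,11--
  m14 ⊆ -1-0,11--
  m15 ⊆ 11-- [E]
E = {11--}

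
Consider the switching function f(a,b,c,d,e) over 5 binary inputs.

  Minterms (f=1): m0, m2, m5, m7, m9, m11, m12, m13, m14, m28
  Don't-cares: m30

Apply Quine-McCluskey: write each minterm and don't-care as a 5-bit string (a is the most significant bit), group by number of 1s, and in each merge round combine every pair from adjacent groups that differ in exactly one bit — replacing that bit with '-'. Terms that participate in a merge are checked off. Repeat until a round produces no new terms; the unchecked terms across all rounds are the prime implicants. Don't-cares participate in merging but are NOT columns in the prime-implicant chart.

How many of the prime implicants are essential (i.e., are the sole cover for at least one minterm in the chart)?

Round 0: 00000✓ 00010✓ 00101✓ 00111✓ 01001✓ 01011✓ 01100✓ 01101✓ 01110✓ 11100✓ 11110✓
Round 1: -1100✓ -1110✓ 0-101 000-0 001-1 01-01 010-1 011-0✓ 0110- 111-0✓
Round 2: -11-0
PIs = {-11-0, 0-101, 000-0, 001-1, 01-01, 010-1, 0110-}
Coverage chart:
  m0: 000-0 ←essential
  m2: 000-0 ←essential
  m5: 0-101,001-1
  m7: 001-1 ←essential
  m9: 01-01,010-1
  m11: 010-1 ←essential
  m12: -11-0,0110-
  m13: 0-101,01-01,0110-
  m14: -11-0 ←essential
  m28: -11-0 ←essential
Essential: -11-0, 000-0, 001-1, 010-1

4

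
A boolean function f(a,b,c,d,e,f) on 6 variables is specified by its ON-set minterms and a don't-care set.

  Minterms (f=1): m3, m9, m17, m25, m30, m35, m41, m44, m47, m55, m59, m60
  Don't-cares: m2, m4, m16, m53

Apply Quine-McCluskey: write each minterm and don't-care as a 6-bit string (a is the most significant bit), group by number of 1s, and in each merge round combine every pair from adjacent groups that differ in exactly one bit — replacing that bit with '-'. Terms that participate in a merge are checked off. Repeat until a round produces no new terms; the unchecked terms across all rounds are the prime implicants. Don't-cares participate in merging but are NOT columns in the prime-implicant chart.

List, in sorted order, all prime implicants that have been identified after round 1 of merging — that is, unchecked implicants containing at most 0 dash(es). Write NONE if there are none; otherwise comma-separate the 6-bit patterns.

000100, 011110, 101111, 111011

[col 0] 000010*, 000011*, 000100, 001001*, 010000*, 010001*, 011001*, 011110, 100011*, 101001*, 101100*, 101111, 110101*, 110111*, 111011, 111100*
[col 1] -00011, -01001, 0-1001, 00001-, 01-001, 01000-, 1-1100, 1101-1
Prime implicants: -00011, -01001, 0-1001, 00001-, 000100, 01-001, 01000-, 011110, 1-1100, 101111, 1101-1, 111011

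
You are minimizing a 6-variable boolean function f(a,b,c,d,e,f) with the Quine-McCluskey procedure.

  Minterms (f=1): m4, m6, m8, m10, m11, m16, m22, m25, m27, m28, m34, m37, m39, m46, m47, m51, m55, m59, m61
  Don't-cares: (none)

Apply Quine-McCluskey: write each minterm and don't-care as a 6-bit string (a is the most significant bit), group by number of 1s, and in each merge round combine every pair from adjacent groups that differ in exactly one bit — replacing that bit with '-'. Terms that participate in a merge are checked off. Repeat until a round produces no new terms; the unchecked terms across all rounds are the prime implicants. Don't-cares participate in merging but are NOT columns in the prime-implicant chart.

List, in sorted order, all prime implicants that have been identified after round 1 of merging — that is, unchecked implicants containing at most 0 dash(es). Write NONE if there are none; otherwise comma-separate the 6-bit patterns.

010000, 011100, 100010, 111101

[col 0] 000100*, 000110*, 001000*, 001010*, 001011*, 010000, 010110*, 011001*, 011011*, 011100, 100010, 100101*, 100111*, 101110*, 101111*, 110011*, 110111*, 111011*, 111101
[col 1] -11011, 0-0110, 0-1011, 0001-0, 0010-0, 00101-, 0110-1, 1-0111, 10-111, 1001-1, 10111-, 11-011, 110-11
Prime implicants: -11011, 0-0110, 0-1011, 0001-0, 0010-0, 00101-, 010000, 0110-1, 011100, 1-0111, 10-111, 100010, 1001-1, 10111-, 11-011, 110-11, 111101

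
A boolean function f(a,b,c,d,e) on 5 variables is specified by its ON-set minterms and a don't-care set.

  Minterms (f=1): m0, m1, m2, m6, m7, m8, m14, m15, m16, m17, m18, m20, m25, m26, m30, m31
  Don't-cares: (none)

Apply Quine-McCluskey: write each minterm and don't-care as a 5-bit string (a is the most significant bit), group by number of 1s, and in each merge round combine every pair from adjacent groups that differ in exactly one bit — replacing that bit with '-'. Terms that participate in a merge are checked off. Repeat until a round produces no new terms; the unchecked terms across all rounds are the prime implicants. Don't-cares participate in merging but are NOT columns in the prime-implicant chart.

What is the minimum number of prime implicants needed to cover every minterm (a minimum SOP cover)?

Round 0: 00000✓ 00001✓ 00010✓ 00110✓ 00111✓ 01000✓ 01110✓ 01111✓ 10000✓ 10001✓ 10010✓ 10100✓ 11001✓ 11010✓ 11110✓ 11111✓
Round 1: -0000✓ -0001✓ -0010✓ -1110✓ -1111✓ 0-000 0-110✓ 0-111✓ 00-10 000-0✓ 0000-✓ 0011-✓ 0111-✓ 1-001 1-010 10-00 100-0✓ 1000-✓ 11-10 1111-✓
Round 2: -00-0 -000- -111- 0-11-
PIs = {-00-0, -000-, -111-, 0-000, 0-11-, 00-10, 1-001, 1-010, 10-00, 11-10}
Coverage chart:
  m0: -00-0,-000-,0-000
  m1: -000- ←essential
  m2: -00-0,00-10
  m6: 0-11-,00-10
  m7: 0-11- ←essential
  m8: 0-000 ←essential
  m14: -111-,0-11-
  m15: -111-,0-11-
  m16: -00-0,-000-,10-00
  m17: -000-,1-001
  m18: -00-0,1-010
  m20: 10-00 ←essential
  m25: 1-001 ←essential
  m26: 1-010,11-10
  m30: -111-,11-10
  m31: -111- ←essential
Essential: -000-, -111-, 0-000, 0-11-, 1-001, 10-00
Petrick residual → -00-0, 1-010
Min cover (8 terms): b'c'e' + b'c'd' + bcd + a'c'd'e' + a'cd + ac'd'e + ac'de' + ab'd'e'

8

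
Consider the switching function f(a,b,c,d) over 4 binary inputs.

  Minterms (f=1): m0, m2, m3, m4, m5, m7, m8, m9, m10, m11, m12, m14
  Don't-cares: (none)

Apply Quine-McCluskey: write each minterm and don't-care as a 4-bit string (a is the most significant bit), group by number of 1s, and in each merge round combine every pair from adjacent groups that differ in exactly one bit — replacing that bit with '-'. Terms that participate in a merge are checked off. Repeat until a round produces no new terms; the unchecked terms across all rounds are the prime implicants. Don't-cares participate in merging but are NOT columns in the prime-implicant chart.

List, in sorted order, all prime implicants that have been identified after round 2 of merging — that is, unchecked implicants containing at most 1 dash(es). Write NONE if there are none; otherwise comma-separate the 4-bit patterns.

[col 0] 0000*, 0010*, 0011*, 0100*, 0101*, 0111*, 1000*, 1001*, 1010*, 1011*, 1100*, 1110*
[col 1] -000*, -010*, -011*, -100*, 0-00*, 0-11, 00-0*, 001-*, 01-1, 010-, 1-00*, 1-10*, 10-0*, 10-1*, 100-*, 101-*, 11-0*
[col 2] --00, -0-0, -01-, 1--0, 10--
Prime implicants: --00, -0-0, -01-, 0-11, 01-1, 010-, 1--0, 10--

0-11, 01-1, 010-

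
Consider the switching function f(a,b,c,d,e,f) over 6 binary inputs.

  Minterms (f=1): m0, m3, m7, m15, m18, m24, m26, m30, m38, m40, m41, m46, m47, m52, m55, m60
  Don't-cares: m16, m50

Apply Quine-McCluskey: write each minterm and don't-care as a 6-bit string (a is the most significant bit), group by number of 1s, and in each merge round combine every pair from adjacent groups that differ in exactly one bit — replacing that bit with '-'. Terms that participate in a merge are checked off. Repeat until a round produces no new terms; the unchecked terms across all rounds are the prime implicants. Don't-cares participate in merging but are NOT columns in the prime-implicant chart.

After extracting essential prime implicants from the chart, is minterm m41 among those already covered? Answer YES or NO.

YES

size-2^0 implicants → 000000(✓)  000011(✓)  000111(✓)  001111(✓)  010000(✓)  010010(✓)  011000(✓)  011010(✓)  011110(✓)  100110(✓)  101000(✓)  101001(✓)  101110(✓)  101111(✓)  110010(✓)  110100(✓)  110111  111100(✓)
size-2^1 implicants → -01111  -10010  0-0000  00-111  000-11  01-000(✓)  01-010(✓)  0100-0(✓)  011-10  0110-0(✓)  10-110  10100-  10111-  11-100
size-2^2 implicants → 01-0-0
Unchecked terms (primes): -01111, -10010, 0-0000, 00-111, 000-11, 01-0-0, 011-10, 10-110, 10100-, 10111-, 11-100, 110111
Minterm coverage:
  m0 ⊆ 0-0000 [E]
  m3 ⊆ 000-11 [E]
  m7 ⊆ 00-111,000-11
  m15 ⊆ -01111,00-111
  m18 ⊆ -10010,01-0-0
  m24 ⊆ 01-0-0 [E]
  m26 ⊆ 01-0-0,011-10
  m30 ⊆ 011-10 [E]
  m38 ⊆ 10-110 [E]
  m40 ⊆ 10100- [E]
  m41 ⊆ 10100- [E]
  m46 ⊆ 10-110,10111-
  m47 ⊆ -01111,10111-
  m52 ⊆ 11-100 [E]
  m55 ⊆ 110111 [E]
  m60 ⊆ 11-100 [E]
E = {0-0000, 000-11, 01-0-0, 011-10, 10-110, 10100-, 11-100, 110111}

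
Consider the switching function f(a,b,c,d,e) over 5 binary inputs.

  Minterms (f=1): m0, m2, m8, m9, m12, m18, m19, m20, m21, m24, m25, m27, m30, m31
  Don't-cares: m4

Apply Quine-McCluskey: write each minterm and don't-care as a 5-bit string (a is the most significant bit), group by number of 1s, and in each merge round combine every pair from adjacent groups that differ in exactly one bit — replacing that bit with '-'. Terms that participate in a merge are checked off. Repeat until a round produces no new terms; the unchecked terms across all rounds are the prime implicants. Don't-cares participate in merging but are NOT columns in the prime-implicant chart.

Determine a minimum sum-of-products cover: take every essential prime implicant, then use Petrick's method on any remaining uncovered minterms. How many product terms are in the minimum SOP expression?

Round 0: 00000✓ 00010✓ 00100✓ 01000✓ 01001✓ 01100✓ 10010✓ 10011✓ 10100✓ 10101✓ 11000✓ 11001✓ 11011✓ 11110✓ 11111✓
Round 1: -0010 -0100 -1000✓ -1001✓ 0-000✓ 0-100✓ 00-00✓ 000-0 01-00✓ 0100-✓ 1-011 1001- 1010- 11-11 110-1 1100-✓ 1111-
Round 2: -100- 0--00
PIs = {-0010, -0100, -100-, 0--00, 000-0, 1-011, 1001-, 1010-, 11-11, 110-1, 1111-}
Coverage chart:
  m0: 0--00,000-0
  m2: -0010,000-0
  m8: -100-,0--00
  m9: -100- ←essential
  m12: 0--00 ←essential
  m18: -0010,1001-
  m19: 1-011,1001-
  m20: -0100,1010-
  m21: 1010- ←essential
  m24: -100- ←essential
  m25: -100-,110-1
  m27: 1-011,11-11,110-1
  m30: 1111- ←essential
  m31: 11-11,1111-
Essential: -100-, 0--00, 1010-, 1111-
Petrick residual → -0010, 1-011
Min cover (6 terms): b'c'de' + bc'd' + a'd'e' + ac'de + ab'cd' + abcd

6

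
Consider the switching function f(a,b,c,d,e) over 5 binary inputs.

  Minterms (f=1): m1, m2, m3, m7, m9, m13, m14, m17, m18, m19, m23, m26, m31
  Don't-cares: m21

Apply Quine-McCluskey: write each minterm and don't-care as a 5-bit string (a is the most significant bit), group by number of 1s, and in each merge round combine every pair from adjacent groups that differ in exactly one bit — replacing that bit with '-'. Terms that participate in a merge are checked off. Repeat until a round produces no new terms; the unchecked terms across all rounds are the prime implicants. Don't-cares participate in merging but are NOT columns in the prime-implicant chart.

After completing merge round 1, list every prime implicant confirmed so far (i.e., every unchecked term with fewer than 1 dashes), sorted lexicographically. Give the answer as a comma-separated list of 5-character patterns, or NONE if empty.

Round 0: 00001✓ 00010✓ 00011✓ 00111✓ 01001✓ 01101✓ 01110 10001✓ 10010✓ 10011✓ 10101✓ 10111✓ 11010✓ 11111✓
Round 1: -0001✓ -0010✓ -0011✓ -0111✓ 0-001 00-11✓ 000-1✓ 0001-✓ 01-01 1-010 1-111 10-01✓ 10-11✓ 100-1✓ 1001-✓ 101-1✓
Round 2: -0-11 -00-1 -001- 10--1
PIs = {-0-11, -00-1, -001-, 0-001, 01-01, 01110, 1-010, 1-111, 10--1}

01110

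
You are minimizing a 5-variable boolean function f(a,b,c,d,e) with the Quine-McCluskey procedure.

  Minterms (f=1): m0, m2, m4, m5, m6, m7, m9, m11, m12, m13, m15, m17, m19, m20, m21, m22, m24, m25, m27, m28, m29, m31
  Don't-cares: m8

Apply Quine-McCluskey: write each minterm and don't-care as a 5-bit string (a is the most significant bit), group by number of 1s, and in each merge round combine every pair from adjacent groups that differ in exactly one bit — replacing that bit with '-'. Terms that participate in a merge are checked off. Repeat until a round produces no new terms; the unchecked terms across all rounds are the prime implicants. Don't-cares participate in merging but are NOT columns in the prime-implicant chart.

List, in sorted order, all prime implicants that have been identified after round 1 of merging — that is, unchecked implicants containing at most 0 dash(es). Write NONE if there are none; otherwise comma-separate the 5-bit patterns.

[col 0] 00000*, 00010*, 00100*, 00101*, 00110*, 00111*, 01000*, 01001*, 01011*, 01100*, 01101*, 01111*, 10001*, 10011*, 10100*, 10101*, 10110*, 11000*, 11001*, 11011*, 11100*, 11101*, 11111*
[col 1] -0100*, -0101*, -0110*, -1000*, -1001*, -1011*, -1100*, -1101*, -1111*, 0-000*, 0-100*, 0-101*, 0-111*, 00-00*, 00-10*, 000-0*, 001-0*, 001-1*, 0010-*, 0011-*, 01-00*, 01-01*, 01-11*, 010-1*, 0100-*, 011-1*, 0110-*, 1-001*, 1-011*, 1-100*, 1-101*, 10-01*, 100-1*, 101-0*, 1010-*, 11-00*, 11-01*, 11-11*, 110-1*, 1100-*, 111-1*, 1110-*
[col 2] --100*, --101*, -01-0, -010-*, -1-00*, -1-01*, -1-11*, -10-1*, -100-*, -11-1*, -110-*, 0--00, 0-1-1, 0-10-*, 00--0, 001--, 01--1*, 01-0-*, 1--01, 1-0-1, 1-10-*, 11--1*, 11-0-*
[col 3] --10-, -1--1, -1-0-
Prime implicants: --10-, -01-0, -1--1, -1-0-, 0--00, 0-1-1, 00--0, 001--, 1--01, 1-0-1

NONE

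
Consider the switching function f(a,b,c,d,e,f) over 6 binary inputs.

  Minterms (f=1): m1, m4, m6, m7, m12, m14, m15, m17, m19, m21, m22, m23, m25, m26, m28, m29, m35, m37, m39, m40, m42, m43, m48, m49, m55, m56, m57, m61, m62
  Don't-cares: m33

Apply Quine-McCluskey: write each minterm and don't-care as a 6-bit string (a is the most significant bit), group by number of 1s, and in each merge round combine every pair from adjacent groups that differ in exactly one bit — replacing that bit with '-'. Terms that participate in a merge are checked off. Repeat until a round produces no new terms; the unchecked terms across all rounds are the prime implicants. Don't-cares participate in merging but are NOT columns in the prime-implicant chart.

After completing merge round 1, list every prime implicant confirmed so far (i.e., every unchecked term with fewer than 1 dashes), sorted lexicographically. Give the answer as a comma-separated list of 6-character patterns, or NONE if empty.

size-2^0 implicants → 000001(✓)  000100(✓)  000110(✓)  000111(✓)  001100(✓)  001110(✓)  001111(✓)  010001(✓)  010011(✓)  010101(✓)  010110(✓)  010111(✓)  011001(✓)  011010  011100(✓)  011101(✓)  100001(✓)  100011(✓)  100101(✓)  100111(✓)  101000(✓)  101010(✓)  101011(✓)  110000(✓)  110001(✓)  110111(✓)  111000(✓)  111001(✓)  111101(✓)  111110
size-2^1 implicants → -00001(✓)  -00111(✓)  -10001(✓)  -10111(✓)  -11001(✓)  -11101(✓)  0-0001(✓)  0-0110(✓)  0-0111(✓)  0-1100  00-100(✓)  00-110(✓)  00-111(✓)  0001-0(✓)  00011-(✓)  0011-0(✓)  00111-(✓)  01-001(✓)  01-101(✓)  010-01(✓)  010-11(✓)  0100-1(✓)  0101-1(✓)  01011-(✓)  011-01(✓)  01110-  1-0001(✓)  1-0111(✓)  1-1000  10-011  100-01(✓)  100-11(✓)  1000-1(✓)  1001-1(✓)  1010-0  10101-  11-000(✓)  11-001(✓)  11000-(✓)  111-01(✓)  11100-(✓)
size-2^2 implicants → --0001  --0111  -1-001  -11-01  0-011-  00-1-0  00-11-  01--01  010--1  100--1  11-00-
Unchecked terms (primes): --0001, --0111, -1-001, -11-01, 0-011-, 0-1100, 00-1-0, 00-11-, 01--01, 010--1, 011010, 01110-, 1-1000, 10-011, 100--1, 1010-0, 10101-, 11-00-, 111110

011010, 111110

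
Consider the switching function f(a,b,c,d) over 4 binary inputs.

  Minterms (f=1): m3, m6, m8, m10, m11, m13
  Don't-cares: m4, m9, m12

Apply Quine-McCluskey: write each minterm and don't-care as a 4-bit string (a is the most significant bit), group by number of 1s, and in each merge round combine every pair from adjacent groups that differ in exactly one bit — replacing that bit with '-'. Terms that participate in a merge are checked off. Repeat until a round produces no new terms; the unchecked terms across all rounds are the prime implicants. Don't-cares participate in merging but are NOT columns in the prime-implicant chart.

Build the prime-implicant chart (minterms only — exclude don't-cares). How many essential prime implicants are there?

4

size-2^0 implicants → 0011(✓)  0100(✓)  0110(✓)  1000(✓)  1001(✓)  1010(✓)  1011(✓)  1100(✓)  1101(✓)
size-2^1 implicants → -011  -100  01-0  1-00(✓)  1-01(✓)  10-0(✓)  10-1(✓)  100-(✓)  101-(✓)  110-(✓)
size-2^2 implicants → 1-0-  10--
Unchecked terms (primes): -011, -100, 01-0, 1-0-, 10--
Minterm coverage:
  m3 ⊆ -011 [E]
  m6 ⊆ 01-0 [E]
  m8 ⊆ 1-0-,10--
  m10 ⊆ 10-- [E]
  m11 ⊆ -011,10--
  m13 ⊆ 1-0- [E]
E = {-011, 01-0, 1-0-, 10--}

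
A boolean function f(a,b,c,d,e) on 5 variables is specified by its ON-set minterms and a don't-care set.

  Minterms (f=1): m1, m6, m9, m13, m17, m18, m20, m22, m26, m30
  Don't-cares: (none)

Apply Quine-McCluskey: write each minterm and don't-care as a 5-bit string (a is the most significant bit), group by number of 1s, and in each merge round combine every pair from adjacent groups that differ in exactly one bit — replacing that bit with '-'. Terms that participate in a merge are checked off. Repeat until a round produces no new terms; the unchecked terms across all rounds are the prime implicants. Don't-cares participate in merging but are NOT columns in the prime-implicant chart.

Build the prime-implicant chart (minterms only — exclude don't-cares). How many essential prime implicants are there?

Round 0: 00001✓ 00110✓ 01001✓ 01101✓ 10001✓ 10010✓ 10100✓ 10110✓ 11010✓ 11110✓
Round 1: -0001 -0110 0-001 01-01 1-010✓ 1-110✓ 10-10✓ 101-0 11-10✓
Round 2: 1--10
PIs = {-0001, -0110, 0-001, 01-01, 1--10, 101-0}
Coverage chart:
  m1: -0001,0-001
  m6: -0110 ←essential
  m9: 0-001,01-01
  m13: 01-01 ←essential
  m17: -0001 ←essential
  m18: 1--10 ←essential
  m20: 101-0 ←essential
  m22: -0110,1--10,101-0
  m26: 1--10 ←essential
  m30: 1--10 ←essential
Essential: -0001, -0110, 01-01, 1--10, 101-0

5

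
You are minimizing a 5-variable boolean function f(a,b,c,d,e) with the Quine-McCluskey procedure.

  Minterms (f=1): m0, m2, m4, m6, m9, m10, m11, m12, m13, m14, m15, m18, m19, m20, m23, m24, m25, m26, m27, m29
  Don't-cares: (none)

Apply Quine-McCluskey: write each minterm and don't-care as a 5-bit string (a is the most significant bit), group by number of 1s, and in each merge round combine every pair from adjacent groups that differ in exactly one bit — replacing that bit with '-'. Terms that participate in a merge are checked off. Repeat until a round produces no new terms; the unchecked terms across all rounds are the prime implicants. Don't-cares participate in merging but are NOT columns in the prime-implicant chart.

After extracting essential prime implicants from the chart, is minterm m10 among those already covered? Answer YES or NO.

NO

size-2^0 implicants → 00000(✓)  00010(✓)  00100(✓)  00110(✓)  01001(✓)  01010(✓)  01011(✓)  01100(✓)  01101(✓)  01110(✓)  01111(✓)  10010(✓)  10011(✓)  10100(✓)  10111(✓)  11000(✓)  11001(✓)  11010(✓)  11011(✓)  11101(✓)
size-2^1 implicants → -0010(✓)  -0100  -1001(✓)  -1010(✓)  -1011(✓)  -1101(✓)  0-010(✓)  0-100(✓)  0-110(✓)  00-00(✓)  00-10(✓)  000-0(✓)  001-0(✓)  01-01(✓)  01-10(✓)  01-11(✓)  010-1(✓)  0101-(✓)  011-0(✓)  011-1(✓)  0110-(✓)  0111-(✓)  1-010(✓)  1-011(✓)  10-11  1001-(✓)  11-01(✓)  110-0(✓)  110-1(✓)  1100-(✓)  1101-(✓)
size-2^2 implicants → --010  -1-01  -10-1  -101-  0--10  0-1-0  00--0  01--1  01-1-  011--  1-01-  110--
Unchecked terms (primes): --010, -0100, -1-01, -10-1, -101-, 0--10, 0-1-0, 00--0, 01--1, 01-1-, 011--, 1-01-, 10-11, 110--
Minterm coverage:
  m0 ⊆ 00--0 [E]
  m2 ⊆ --010,0--10,00--0
  m4 ⊆ -0100,0-1-0,00--0
  m6 ⊆ 0--10,0-1-0,00--0
  m9 ⊆ -1-01,-10-1,01--1
  m10 ⊆ --010,-101-,0--10,01-1-
  m11 ⊆ -10-1,-101-,01--1,01-1-
  m12 ⊆ 0-1-0,011--
  m13 ⊆ -1-01,01--1,011--
  m14 ⊆ 0--10,0-1-0,01-1-,011--
  m15 ⊆ 01--1,01-1-,011--
  m18 ⊆ --010,1-01-
  m19 ⊆ 1-01-,10-11
  m20 ⊆ -0100 [E]
  m23 ⊆ 10-11 [E]
  m24 ⊆ 110-- [E]
  m25 ⊆ -1-01,-10-1,110--
  m26 ⊆ --010,-101-,1-01-,110--
  m27 ⊆ -10-1,-101-,1-01-,110--
  m29 ⊆ -1-01 [E]
E = {-0100, -1-01, 00--0, 10-11, 110--}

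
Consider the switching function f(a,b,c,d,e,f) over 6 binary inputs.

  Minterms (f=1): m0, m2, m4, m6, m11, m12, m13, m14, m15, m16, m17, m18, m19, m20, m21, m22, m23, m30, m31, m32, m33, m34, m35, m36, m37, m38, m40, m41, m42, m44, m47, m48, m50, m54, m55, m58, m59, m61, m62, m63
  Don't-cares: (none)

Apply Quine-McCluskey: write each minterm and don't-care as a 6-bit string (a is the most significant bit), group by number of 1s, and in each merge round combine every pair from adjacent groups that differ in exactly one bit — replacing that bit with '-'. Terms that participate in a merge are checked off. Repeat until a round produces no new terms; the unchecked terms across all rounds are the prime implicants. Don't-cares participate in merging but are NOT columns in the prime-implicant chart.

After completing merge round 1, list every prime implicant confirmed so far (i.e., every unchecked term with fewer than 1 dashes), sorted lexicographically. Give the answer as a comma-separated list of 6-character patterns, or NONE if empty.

size-2^0 implicants → 000000(✓)  000010(✓)  000100(✓)  000110(✓)  001011(✓)  001100(✓)  001101(✓)  001110(✓)  001111(✓)  010000(✓)  010001(✓)  010010(✓)  010011(✓)  010100(✓)  010101(✓)  010110(✓)  010111(✓)  011110(✓)  011111(✓)  100000(✓)  100001(✓)  100010(✓)  100011(✓)  100100(✓)  100101(✓)  100110(✓)  101000(✓)  101001(✓)  101010(✓)  101100(✓)  101111(✓)  110000(✓)  110010(✓)  110110(✓)  110111(✓)  111010(✓)  111011(✓)  111101(✓)  111110(✓)  111111(✓)
size-2^1 implicants → -00000(✓)  -00010(✓)  -00100(✓)  -00110(✓)  -01100(✓)  -01111(✓)  -10000(✓)  -10010(✓)  -10110(✓)  -10111(✓)  -11110(✓)  -11111(✓)  0-0000(✓)  0-0010(✓)  0-0100(✓)  0-0110(✓)  0-1110(✓)  0-1111(✓)  00-100(✓)  00-110(✓)  000-00(✓)  000-10(✓)  0000-0(✓)  0001-0(✓)  001-11  0011-0(✓)  0011-1(✓)  00110-(✓)  00111-(✓)  01-110(✓)  01-111(✓)  010-00(✓)  010-01(✓)  010-10(✓)  010-11(✓)  0100-0(✓)  0100-1(✓)  01000-(✓)  01001-(✓)  0101-0(✓)  0101-1(✓)  01010-(✓)  01011-(✓)  01111-(✓)  1-0000(✓)  1-0010(✓)  1-0110(✓)  1-1010(✓)  1-1111(✓)  10-000(✓)  10-001(✓)  10-010(✓)  10-100(✓)  100-00(✓)  100-01(✓)  100-10(✓)  1000-0(✓)  1000-1(✓)  10000-(✓)  10001-(✓)  1001-0(✓)  10010-(✓)  101-00(✓)  1010-0(✓)  10100-(✓)  11-010(✓)  11-110(✓)  11-111(✓)  110-10(✓)  1100-0(✓)  11011-(✓)  111-10(✓)  111-11(✓)  11101-(✓)  1111-1  11111-(✓)
size-2^2 implicants → --0000(✓)  --0010(✓)  --0110(✓)  --1111  -0-100  -00-00(✓)  -00-10(✓)  -000-0(✓)  -001-0(✓)  -1-110(✓)  -1-111(✓)  -10-10(✓)  -100-0(✓)  -1011-(✓)  -1111-(✓)  0--110  0-0-00(✓)  0-0-10(✓)  0-00-0(✓)  0-01-0(✓)  0-111-  00-1-0  000--0(✓)  0011--  01-11-(✓)  010--0(✓)  010--1(✓)  010-0-(✓)  010-1-(✓)  0100--(✓)  0101--(✓)  1--010  1-0-10(✓)  1-00-0(✓)  10--00  10-0-0  10-00-  100--0(✓)  100-0-  1000--  11--10  11-11-(✓)  111-1-
size-2^3 implicants → --0-10  --00-0  -00--0  -1-11-  0-0--0  010---
Unchecked terms (primes): --0-10, --00-0, --1111, -0-100, -00--0, -1-11-, 0--110, 0-0--0, 0-111-, 00-1-0, 001-11, 0011--, 010---, 1--010, 10--00, 10-0-0, 10-00-, 100-0-, 1000--, 11--10, 111-1-, 1111-1

NONE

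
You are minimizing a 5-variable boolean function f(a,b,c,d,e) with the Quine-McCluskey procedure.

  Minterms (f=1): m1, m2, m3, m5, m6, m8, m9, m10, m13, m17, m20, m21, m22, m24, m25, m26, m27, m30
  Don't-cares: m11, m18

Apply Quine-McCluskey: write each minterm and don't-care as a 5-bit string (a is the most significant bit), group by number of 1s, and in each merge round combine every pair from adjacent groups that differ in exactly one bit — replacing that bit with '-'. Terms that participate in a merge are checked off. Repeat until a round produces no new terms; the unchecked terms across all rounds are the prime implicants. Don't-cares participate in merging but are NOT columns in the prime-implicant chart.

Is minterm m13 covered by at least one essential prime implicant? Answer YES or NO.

Round 0: 00001✓ 00010✓ 00011✓ 00101✓ 00110✓ 01000✓ 01001✓ 01010✓ 01011✓ 01101✓ 10001✓ 10010✓ 10100✓ 10101✓ 10110✓ 11000✓ 11001✓ 11010✓ 11011✓ 11110✓
Round 1: -0001✓ -0010✓ -0101✓ -0110✓ -1000✓ -1001✓ -1010✓ -1011✓ 0-001✓ 0-010✓ 0-011✓ 0-101✓ 00-01✓ 00-10✓ 000-1✓ 0001-✓ 01-01✓ 010-0✓ 010-1✓ 0100-✓ 0101-✓ 1-001✓ 1-010✓ 1-110✓ 10-01✓ 10-10✓ 101-0 1010- 11-10✓ 110-0✓ 110-1✓ 1100-✓ 1101-✓
Round 2: --001 --010 -0-01 -0-10 -10-0✓ -10-1✓ -100-✓ -101-✓ 0--01 0-0-1 0-01- 010--✓ 1--10 110--✓
Round 3: -10--
PIs = {--001, --010, -0-01, -0-10, -10--, 0--01, 0-0-1, 0-01-, 1--10, 101-0, 1010-}
Coverage chart:
  m1: --001,-0-01,0--01,0-0-1
  m2: --010,-0-10,0-01-
  m3: 0-0-1,0-01-
  m5: -0-01,0--01
  m6: -0-10 ←essential
  m8: -10-- ←essential
  m9: --001,-10--,0--01,0-0-1
  m10: --010,-10--,0-01-
  m13: 0--01 ←essential
  m17: --001,-0-01
  m20: 101-0,1010-
  m21: -0-01,1010-
  m22: -0-10,1--10,101-0
  m24: -10-- ←essential
  m25: --001,-10--
  m26: --010,-10--,1--10
  m27: -10-- ←essential
  m30: 1--10 ←essential
Essential: -0-10, -10--, 0--01, 1--10

YES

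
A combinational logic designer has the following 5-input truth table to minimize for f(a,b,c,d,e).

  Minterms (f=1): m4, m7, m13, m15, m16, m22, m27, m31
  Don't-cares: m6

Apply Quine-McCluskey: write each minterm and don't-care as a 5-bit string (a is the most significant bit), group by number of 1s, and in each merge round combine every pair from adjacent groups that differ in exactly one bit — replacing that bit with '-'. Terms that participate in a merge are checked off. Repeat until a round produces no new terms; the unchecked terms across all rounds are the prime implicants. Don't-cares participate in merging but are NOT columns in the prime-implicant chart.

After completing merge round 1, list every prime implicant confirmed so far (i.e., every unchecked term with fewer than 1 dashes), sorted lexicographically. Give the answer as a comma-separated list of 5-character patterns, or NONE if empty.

10000

size-2^0 implicants → 00100(✓)  00110(✓)  00111(✓)  01101(✓)  01111(✓)  10000  10110(✓)  11011(✓)  11111(✓)
size-2^1 implicants → -0110  -1111  0-111  001-0  0011-  011-1  11-11
Unchecked terms (primes): -0110, -1111, 0-111, 001-0, 0011-, 011-1, 10000, 11-11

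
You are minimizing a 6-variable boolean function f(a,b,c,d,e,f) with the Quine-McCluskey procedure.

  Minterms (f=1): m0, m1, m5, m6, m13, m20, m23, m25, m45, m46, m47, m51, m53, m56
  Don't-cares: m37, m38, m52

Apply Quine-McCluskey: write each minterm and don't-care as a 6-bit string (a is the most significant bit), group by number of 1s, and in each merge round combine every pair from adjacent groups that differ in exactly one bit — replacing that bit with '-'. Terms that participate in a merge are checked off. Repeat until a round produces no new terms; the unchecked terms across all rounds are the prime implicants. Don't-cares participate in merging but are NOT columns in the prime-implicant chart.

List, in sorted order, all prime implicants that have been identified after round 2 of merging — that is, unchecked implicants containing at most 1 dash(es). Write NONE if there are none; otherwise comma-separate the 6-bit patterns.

-00110, -10100, 000-01, 00000-, 010111, 011001, 1-0101, 10-110, 1011-1, 10111-, 110011, 11010-, 111000

Round 0: 000000✓ 000001✓ 000101✓ 000110✓ 001101✓ 010100✓ 010111 011001 100101✓ 100110✓ 101101✓ 101110✓ 101111✓ 110011 110100✓ 110101✓ 111000
Round 1: -00101✓ -00110 -01101✓ -10100 00-101✓ 000-01 00000- 1-0101 10-101✓ 10-110 1011-1 10111- 11010-
Round 2: -0-101
PIs = {-0-101, -00110, -10100, 000-01, 00000-, 010111, 011001, 1-0101, 10-110, 1011-1, 10111-, 110011, 11010-, 111000}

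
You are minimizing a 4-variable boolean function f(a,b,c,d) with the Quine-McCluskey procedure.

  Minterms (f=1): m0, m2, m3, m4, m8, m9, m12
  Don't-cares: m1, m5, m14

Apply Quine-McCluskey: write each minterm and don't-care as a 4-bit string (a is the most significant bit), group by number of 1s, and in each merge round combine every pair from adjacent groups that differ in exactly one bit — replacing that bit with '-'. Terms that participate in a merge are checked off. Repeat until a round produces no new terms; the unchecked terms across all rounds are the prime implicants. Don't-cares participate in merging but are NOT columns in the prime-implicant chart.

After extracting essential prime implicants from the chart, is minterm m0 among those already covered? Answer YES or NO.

YES

[col 0] 0000*, 0001*, 0010*, 0011*, 0100*, 0101*, 1000*, 1001*, 1100*, 1110*
[col 1] -000*, -001*, -100*, 0-00*, 0-01*, 00-0*, 00-1*, 000-*, 001-*, 010-*, 1-00*, 100-*, 11-0
[col 2] --00, -00-, 0-0-, 00--
Prime implicants: --00, -00-, 0-0-, 00--, 11-0
PI chart (minterm → PIs covering it):
  0 | --00,-00-,0-0-,00--
  2 | 00--  (sole → essential)
  3 | 00--  (sole → essential)
  4 | --00,0-0-
  8 | --00,-00-
  9 | -00-  (sole → essential)
  12 | --00,11-0
Essential prime implicants: -00-, 00--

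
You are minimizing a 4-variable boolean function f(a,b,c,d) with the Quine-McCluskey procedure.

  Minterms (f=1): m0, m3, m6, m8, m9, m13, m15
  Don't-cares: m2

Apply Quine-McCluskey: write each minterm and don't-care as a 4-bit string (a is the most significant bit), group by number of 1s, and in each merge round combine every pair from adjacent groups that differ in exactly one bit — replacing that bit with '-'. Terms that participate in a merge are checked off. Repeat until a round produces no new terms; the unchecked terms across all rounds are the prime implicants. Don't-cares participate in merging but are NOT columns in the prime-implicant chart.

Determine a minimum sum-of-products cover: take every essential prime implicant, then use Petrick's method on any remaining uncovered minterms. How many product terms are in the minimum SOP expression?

5

Round 0: 0000✓ 0010✓ 0011✓ 0110✓ 1000✓ 1001✓ 1101✓ 1111✓
Round 1: -000 0-10 00-0 001- 1-01 100- 11-1
PIs = {-000, 0-10, 00-0, 001-, 1-01, 100-, 11-1}
Coverage chart:
  m0: -000,00-0
  m3: 001- ←essential
  m6: 0-10 ←essential
  m8: -000,100-
  m9: 1-01,100-
  m13: 1-01,11-1
  m15: 11-1 ←essential
Essential: 0-10, 001-, 11-1
Petrick residual → -000, 1-01
Min cover (5 terms): b'c'd' + a'cd' + a'b'c + ac'd + abd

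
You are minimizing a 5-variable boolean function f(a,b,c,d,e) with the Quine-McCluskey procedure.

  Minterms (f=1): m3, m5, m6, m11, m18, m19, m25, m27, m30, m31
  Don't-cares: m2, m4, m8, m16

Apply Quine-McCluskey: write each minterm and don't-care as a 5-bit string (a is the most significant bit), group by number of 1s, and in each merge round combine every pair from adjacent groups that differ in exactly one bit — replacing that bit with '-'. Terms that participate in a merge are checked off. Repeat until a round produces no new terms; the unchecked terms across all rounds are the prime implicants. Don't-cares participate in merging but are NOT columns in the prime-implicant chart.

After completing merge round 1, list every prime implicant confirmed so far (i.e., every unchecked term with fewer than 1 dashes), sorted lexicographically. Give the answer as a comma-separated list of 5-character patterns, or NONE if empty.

size-2^0 implicants → 00010(✓)  00011(✓)  00100(✓)  00101(✓)  00110(✓)  01000  01011(✓)  10000(✓)  10010(✓)  10011(✓)  11001(✓)  11011(✓)  11110(✓)  11111(✓)
size-2^1 implicants → -0010(✓)  -0011(✓)  -1011(✓)  0-011(✓)  00-10  0001-(✓)  001-0  0010-  1-011(✓)  100-0  1001-(✓)  11-11  110-1  1111-
size-2^2 implicants → --011  -001-
Unchecked terms (primes): --011, -001-, 00-10, 001-0, 0010-, 01000, 100-0, 11-11, 110-1, 1111-

01000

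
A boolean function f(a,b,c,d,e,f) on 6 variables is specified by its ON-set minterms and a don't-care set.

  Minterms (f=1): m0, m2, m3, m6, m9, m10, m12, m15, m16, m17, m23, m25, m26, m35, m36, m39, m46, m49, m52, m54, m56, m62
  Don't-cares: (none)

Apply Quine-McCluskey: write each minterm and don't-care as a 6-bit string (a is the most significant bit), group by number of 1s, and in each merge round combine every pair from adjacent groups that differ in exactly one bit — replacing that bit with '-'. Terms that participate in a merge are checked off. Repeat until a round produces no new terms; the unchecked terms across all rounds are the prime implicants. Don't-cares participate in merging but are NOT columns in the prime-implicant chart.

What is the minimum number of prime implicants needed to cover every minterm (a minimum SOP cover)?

[col 0] 000000*, 000010*, 000011*, 000110*, 001001*, 001010*, 001100, 001111, 010000*, 010001*, 010111, 011001*, 011010*, 100011*, 100100*, 100111*, 101110*, 110001*, 110100*, 110110*, 111000, 111110*
[col 1] -00011, -10001, 0-0000, 0-1001, 0-1010, 00-010, 000-10, 0000-0, 00001-, 01-001, 01000-, 1-0100, 1-1110, 100-11, 11-110, 1101-0
Prime implicants: -00011, -10001, 0-0000, 0-1001, 0-1010, 00-010, 000-10, 0000-0, 00001-, 001100, 001111, 01-001, 01000-, 010111, 1-0100, 1-1110, 100-11, 11-110, 1101-0, 111000
PI chart (minterm → PIs covering it):
  0 | 0-0000,0000-0
  2 | 00-010,000-10,0000-0,00001-
  3 | -00011,00001-
  6 | 000-10  (sole → essential)
  9 | 0-1001  (sole → essential)
  10 | 0-1010,00-010
  12 | 001100  (sole → essential)
  15 | 001111  (sole → essential)
  16 | 0-0000,01000-
  17 | -10001,01-001,01000-
  23 | 010111  (sole → essential)
  25 | 0-1001,01-001
  26 | 0-1010  (sole → essential)
  35 | -00011,100-11
  36 | 1-0100  (sole → essential)
  39 | 100-11  (sole → essential)
  46 | 1-1110  (sole → essential)
  49 | -10001  (sole → essential)
  52 | 1-0100,1101-0
  54 | 11-110,1101-0
  56 | 111000  (sole → essential)
  62 | 1-1110,11-110
Essential prime implicants: -10001, 0-1001, 0-1010, 000-10, 001100, 001111, 010111, 1-0100, 1-1110, 100-11, 111000
Petrick residual → -00011, 0-0000, 11-110
Minimum SOP uses 14 PIs: b'c'd'ef + bc'd'e'f + a'c'd'e'f' + a'cd'e'f + a'cd'ef' + a'b'c'ef' + a'b'cde'f' + a'b'cdef + a'bc'def + ac'de'f' + acdef' + ab'c'ef + abdef' + abcd'e'f'

14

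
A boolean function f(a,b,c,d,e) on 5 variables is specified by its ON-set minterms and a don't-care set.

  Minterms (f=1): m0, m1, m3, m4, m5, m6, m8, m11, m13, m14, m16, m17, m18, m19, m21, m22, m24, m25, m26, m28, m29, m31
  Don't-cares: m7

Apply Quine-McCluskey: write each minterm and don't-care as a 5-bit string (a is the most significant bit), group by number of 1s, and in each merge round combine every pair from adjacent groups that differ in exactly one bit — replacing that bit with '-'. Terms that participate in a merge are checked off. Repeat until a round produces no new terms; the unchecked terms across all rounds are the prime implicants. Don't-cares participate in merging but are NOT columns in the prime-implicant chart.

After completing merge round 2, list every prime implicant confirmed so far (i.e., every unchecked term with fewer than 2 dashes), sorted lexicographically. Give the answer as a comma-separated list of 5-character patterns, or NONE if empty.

size-2^0 implicants → 00000(✓)  00001(✓)  00011(✓)  00100(✓)  00101(✓)  00110(✓)  00111(✓)  01000(✓)  01011(✓)  01101(✓)  01110(✓)  10000(✓)  10001(✓)  10010(✓)  10011(✓)  10101(✓)  10110(✓)  11000(✓)  11001(✓)  11010(✓)  11100(✓)  11101(✓)  11111(✓)
size-2^1 implicants → -0000(✓)  -0001(✓)  -0011(✓)  -0101(✓)  -0110  -1000(✓)  -1101(✓)  0-000(✓)  0-011  0-101(✓)  0-110  00-00(✓)  00-01(✓)  00-11(✓)  000-1(✓)  0000-(✓)  001-0(✓)  001-1(✓)  0010-(✓)  0011-(✓)  1-000(✓)  1-001(✓)  1-010(✓)  1-101(✓)  10-01(✓)  10-10  100-0(✓)  100-1(✓)  1000-(✓)  1001-(✓)  11-00(✓)  11-01(✓)  110-0(✓)  1100-(✓)  111-1  1110-(✓)
size-2^2 implicants → --000  --101  -0-01  -00-1  -000-  00--1  00-0-  001--  1--01  1-0-0  1-00-  100--  11-0-
Unchecked terms (primes): --000, --101, -0-01, -00-1, -000-, -0110, 0-011, 0-110, 00--1, 00-0-, 001--, 1--01, 1-0-0, 1-00-, 10-10, 100--, 11-0-, 111-1

-0110, 0-011, 0-110, 10-10, 111-1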